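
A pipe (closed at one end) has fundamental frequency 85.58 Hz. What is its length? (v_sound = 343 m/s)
L = v/(4f₁) = 1.002 m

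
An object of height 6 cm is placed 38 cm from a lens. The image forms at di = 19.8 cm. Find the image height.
hi = (-di/do) × ho = -3.126 cm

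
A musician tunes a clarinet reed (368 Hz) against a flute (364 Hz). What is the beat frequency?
4 Hz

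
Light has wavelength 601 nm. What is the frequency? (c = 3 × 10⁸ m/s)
f = c/λ = 4.992 × 10¹⁴ Hz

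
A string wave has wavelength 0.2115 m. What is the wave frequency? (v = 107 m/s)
f = v/λ = 505.9 Hz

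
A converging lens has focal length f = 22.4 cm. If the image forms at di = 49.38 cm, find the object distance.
1/do = 1/f − 1/di → do = 41 cm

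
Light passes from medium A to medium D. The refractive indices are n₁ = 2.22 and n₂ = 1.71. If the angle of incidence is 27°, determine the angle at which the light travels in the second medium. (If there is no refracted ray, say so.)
sin θ₂ = (n₁/n₂)·sin θ₁ = 0.5894 → θ₂ = 36.11°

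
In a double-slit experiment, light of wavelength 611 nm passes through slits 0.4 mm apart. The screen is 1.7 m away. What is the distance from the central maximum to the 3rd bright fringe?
y = mλL/d = 7.79 mm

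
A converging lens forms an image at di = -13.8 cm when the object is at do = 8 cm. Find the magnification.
M = −di/do = 1.725 (upright image)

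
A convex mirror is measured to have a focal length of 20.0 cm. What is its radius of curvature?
R = 2|f| = 40 cm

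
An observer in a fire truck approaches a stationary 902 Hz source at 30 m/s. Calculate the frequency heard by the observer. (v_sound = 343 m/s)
f_obs = f·(v + v_o)/v = 980.9 Hz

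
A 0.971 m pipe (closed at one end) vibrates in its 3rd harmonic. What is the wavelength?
λₙ = 4L/n = 1.295 m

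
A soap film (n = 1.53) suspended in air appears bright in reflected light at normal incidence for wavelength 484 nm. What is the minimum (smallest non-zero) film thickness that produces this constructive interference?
2nt = (m − ½)λ with m = 1 → t = (m − ½)λ/(2n) = 79.08 nm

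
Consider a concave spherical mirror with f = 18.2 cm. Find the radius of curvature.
R = 2|f| = 36.4 cm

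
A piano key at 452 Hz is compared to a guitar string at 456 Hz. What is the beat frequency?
4 Hz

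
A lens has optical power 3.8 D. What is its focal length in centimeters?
f = 1/P = 26.32 cm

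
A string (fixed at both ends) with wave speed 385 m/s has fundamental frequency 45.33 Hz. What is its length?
L = v/(2f₁) = 4.247 m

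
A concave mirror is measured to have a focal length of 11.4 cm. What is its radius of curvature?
R = 2|f| = 22.8 cm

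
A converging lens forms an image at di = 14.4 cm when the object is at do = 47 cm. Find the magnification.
M = −di/do = -0.3064 (inverted image)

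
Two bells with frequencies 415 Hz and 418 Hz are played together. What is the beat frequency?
3 Hz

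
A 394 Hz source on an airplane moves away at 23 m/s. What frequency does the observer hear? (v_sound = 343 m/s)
f_obs = f·v/(v + v_s) = 369.2 Hz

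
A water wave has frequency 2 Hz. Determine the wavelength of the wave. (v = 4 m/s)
λ = v/f = 2 m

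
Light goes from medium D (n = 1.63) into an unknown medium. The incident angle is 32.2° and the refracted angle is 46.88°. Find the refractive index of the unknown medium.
n₂ = n₁·sin θ₁ / sin θ₂ = 1.19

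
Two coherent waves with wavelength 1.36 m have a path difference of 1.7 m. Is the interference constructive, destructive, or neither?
neither (partial) — path difference = 1.25λ, neither a whole number of wavelengths nor an odd multiple of λ/2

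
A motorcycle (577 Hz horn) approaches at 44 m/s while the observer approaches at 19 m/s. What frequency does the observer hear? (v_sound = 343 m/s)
f_obs = f·(v + v_o)/(v − v_s) = 698.6 Hz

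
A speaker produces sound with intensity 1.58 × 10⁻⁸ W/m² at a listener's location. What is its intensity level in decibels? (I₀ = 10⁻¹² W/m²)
β = 10·log₁₀(I/I₀) = 41.99 dB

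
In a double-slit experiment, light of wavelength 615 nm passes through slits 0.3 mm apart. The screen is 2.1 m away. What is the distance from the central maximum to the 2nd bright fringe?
y = mλL/d = 8.61 mm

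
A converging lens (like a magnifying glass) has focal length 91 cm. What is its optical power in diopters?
P = 1/f = 1.099 D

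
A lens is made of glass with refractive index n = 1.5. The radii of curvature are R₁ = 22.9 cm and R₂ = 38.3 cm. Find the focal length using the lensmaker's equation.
1/f = (n − 1)(1/R₁ − 1/R₂) → f = 113.9 cm (converging lens)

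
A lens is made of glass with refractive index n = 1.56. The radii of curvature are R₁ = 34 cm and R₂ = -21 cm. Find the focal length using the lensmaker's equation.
1/f = (n − 1)(1/R₁ − 1/R₂) → f = 23.18 cm (converging lens)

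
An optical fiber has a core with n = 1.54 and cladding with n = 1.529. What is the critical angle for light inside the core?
θc = arcsin(n_cladding/n_core) = 83.15°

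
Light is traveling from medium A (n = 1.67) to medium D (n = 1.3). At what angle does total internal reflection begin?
θc = arcsin(n₂/n₁) = 51.12°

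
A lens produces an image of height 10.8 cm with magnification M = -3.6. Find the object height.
ho = |hi|/|M| = 3 cm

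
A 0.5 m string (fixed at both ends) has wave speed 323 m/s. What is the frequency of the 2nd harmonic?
fₙ = nv/(2L) = 646 Hz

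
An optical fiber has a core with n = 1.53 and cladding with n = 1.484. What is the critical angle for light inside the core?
θc = arcsin(n_cladding/n_core) = 75.91°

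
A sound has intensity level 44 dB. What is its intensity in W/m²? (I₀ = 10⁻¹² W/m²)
I = I₀·10^(β/10) = 2.51 × 10⁻⁸ W/m²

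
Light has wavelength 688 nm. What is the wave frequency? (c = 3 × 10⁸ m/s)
f = c/λ = 4.360 × 10¹⁴ Hz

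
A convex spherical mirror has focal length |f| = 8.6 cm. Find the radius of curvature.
R = 2|f| = 17.2 cm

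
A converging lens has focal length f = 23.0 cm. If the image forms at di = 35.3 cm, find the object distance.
1/do = 1/f − 1/di → do = 66.01 cm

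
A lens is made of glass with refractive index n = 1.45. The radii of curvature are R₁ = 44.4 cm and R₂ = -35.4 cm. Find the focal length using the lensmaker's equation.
1/f = (n − 1)(1/R₁ − 1/R₂) → f = 43.77 cm (converging lens)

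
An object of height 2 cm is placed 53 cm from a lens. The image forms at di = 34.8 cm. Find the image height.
hi = (-di/do) × ho = -1.313 cm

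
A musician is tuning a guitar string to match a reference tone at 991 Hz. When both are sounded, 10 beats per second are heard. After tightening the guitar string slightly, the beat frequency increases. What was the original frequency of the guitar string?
1001 Hz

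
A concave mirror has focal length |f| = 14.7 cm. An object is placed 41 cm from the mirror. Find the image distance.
f = +14.7 cm (concave); 1/di = 1/f − 1/do → di = 22.92 cm (real image, in front of mirror)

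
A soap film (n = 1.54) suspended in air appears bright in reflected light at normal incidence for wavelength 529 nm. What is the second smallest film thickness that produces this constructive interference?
2nt = (m − ½)λ with m = 2 → t = (m − ½)λ/(2n) = 257.6 nm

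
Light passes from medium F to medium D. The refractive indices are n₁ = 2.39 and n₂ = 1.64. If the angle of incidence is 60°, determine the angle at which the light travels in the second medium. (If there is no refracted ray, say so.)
sin θ₂ = (n₁/n₂)·sin θ₁ = 1.262 > 1, so there is no refracted ray — the light undergoes total internal reflection.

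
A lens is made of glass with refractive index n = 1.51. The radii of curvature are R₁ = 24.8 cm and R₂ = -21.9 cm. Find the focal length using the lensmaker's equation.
1/f = (n − 1)(1/R₁ − 1/R₂) → f = 22.8 cm (converging lens)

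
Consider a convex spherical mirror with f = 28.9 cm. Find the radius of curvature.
R = 2|f| = 57.8 cm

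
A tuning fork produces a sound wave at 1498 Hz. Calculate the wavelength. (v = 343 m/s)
λ = v/f = 0.229 m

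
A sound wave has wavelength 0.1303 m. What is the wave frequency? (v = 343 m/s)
f = v/λ = 2632 Hz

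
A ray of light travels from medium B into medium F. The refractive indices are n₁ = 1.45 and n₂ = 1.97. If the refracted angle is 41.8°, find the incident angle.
sin θ₁ = (n₂/n₁)·sin θ₂ → θ₁ = 64.9°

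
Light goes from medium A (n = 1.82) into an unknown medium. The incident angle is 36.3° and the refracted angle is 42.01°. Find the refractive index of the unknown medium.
n₂ = n₁·sin θ₁ / sin θ₂ = 1.61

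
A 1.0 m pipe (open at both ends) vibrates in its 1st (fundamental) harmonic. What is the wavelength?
λₙ = 2L/n = 2 m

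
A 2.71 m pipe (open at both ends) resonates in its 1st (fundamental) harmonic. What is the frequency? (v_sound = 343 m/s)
fₙ = nv/(2L) = 63.28 Hz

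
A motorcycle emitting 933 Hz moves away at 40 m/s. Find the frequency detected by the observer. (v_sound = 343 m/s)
f_obs = f·v/(v + v_s) = 835.6 Hz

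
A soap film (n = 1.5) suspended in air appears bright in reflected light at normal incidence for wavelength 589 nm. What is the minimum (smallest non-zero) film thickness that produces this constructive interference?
2nt = (m − ½)λ with m = 1 → t = (m − ½)λ/(2n) = 98.17 nm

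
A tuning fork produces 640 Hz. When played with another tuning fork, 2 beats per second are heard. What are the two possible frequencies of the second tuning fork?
f₂ = 640 ± 2 Hz → 642 Hz or 638 Hz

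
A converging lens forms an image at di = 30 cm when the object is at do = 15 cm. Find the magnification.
M = −di/do = -2 (inverted image)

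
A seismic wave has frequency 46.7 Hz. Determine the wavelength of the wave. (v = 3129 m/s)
λ = v/f = 67 m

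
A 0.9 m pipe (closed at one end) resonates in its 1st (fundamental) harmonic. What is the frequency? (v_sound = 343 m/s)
fₙ = nv/(4L) = 95.28 Hz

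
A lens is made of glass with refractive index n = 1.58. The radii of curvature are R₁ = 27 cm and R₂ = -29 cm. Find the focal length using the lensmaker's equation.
1/f = (n − 1)(1/R₁ − 1/R₂) → f = 24.11 cm (converging lens)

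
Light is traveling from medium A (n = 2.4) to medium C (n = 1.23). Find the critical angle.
θc = arcsin(n₂/n₁) = 30.83°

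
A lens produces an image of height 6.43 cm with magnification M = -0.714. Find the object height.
ho = |hi|/|M| = 9.006 cm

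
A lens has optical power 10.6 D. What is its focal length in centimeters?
f = 1/P = 9.434 cm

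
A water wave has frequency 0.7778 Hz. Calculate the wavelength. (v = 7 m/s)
λ = v/f = 9 m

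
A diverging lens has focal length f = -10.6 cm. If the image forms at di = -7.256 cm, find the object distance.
1/do = 1/f − 1/di → do = 23 cm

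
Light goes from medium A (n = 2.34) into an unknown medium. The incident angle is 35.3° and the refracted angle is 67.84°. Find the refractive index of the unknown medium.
n₂ = n₁·sin θ₁ / sin θ₂ = 1.46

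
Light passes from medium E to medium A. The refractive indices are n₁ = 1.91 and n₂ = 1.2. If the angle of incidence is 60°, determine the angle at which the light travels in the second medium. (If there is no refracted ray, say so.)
sin θ₂ = (n₁/n₂)·sin θ₁ = 1.378 > 1, so there is no refracted ray — the light undergoes total internal reflection.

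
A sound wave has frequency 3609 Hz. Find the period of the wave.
T = 1/f = 2.771 × 10⁻⁴ s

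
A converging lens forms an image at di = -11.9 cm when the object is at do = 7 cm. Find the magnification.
M = −di/do = 1.7 (upright image)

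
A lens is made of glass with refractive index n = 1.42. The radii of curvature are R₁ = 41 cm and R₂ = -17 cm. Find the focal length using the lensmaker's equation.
1/f = (n − 1)(1/R₁ − 1/R₂) → f = 28.61 cm (converging lens)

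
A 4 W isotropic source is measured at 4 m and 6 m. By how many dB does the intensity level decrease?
Δβ = 20·log₁₀(r₂/r₁) = 3.522 dB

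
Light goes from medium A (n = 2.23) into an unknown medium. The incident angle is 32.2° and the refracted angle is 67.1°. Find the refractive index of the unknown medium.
n₂ = n₁·sin θ₁ / sin θ₂ = 1.29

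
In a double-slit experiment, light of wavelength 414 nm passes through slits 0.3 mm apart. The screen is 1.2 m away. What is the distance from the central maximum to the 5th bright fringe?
y = mλL/d = 8.28 mm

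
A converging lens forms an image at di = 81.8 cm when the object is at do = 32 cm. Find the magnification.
M = −di/do = -2.556 (inverted image)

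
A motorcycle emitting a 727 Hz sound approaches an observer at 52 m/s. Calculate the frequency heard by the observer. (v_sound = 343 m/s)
f_obs = f·v/(v − v_s) = 856.9 Hz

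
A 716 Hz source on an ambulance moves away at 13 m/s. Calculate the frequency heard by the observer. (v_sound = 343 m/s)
f_obs = f·v/(v + v_s) = 689.9 Hz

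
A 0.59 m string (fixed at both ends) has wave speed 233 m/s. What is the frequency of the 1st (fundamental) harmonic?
fₙ = nv/(2L) = 197.5 Hz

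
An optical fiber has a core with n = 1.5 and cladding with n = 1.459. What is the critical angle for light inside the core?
θc = arcsin(n_cladding/n_core) = 76.57°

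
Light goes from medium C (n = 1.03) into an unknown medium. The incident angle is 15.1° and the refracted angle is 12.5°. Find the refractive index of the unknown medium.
n₂ = n₁·sin θ₁ / sin θ₂ = 1.24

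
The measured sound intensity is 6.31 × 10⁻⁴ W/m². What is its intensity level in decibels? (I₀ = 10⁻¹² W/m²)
β = 10·log₁₀(I/I₀) = 88 dB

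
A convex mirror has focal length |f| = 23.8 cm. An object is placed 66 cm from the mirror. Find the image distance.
f = −23.8 cm (convex); 1/di = 1/f − 1/do → di = -17.49 cm (virtual image, behind mirror)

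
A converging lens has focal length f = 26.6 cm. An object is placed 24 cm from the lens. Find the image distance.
1/di = 1/f − 1/do → di = -245.5 cm (virtual image)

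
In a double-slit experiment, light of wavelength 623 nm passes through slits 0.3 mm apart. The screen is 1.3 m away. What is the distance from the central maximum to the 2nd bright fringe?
y = mλL/d = 5.399 mm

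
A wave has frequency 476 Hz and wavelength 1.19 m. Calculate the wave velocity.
v = fλ = 566.4 m/s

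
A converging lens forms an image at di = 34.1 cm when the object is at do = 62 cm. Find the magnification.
M = −di/do = -0.55 (inverted image)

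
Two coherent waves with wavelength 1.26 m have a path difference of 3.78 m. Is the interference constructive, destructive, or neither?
constructive — path difference = 3λ, a whole number of wavelengths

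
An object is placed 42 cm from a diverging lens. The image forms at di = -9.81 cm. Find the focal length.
1/f = 1/do + 1/di → f = -12.8 cm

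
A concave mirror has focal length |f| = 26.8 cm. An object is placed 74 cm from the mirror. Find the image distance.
f = +26.8 cm (concave); 1/di = 1/f − 1/do → di = 42.02 cm (real image, in front of mirror)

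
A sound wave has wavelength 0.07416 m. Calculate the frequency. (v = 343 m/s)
f = v/λ = 4625 Hz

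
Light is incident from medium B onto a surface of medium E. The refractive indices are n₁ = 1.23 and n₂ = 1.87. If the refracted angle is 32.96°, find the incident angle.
sin θ₁ = (n₂/n₁)·sin θ₂ → θ₁ = 55.81°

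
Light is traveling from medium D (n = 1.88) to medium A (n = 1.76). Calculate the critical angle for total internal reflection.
θc = arcsin(n₂/n₁) = 69.42°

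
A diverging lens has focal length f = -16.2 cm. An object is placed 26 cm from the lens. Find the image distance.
1/di = 1/f − 1/do → di = -9.981 cm (virtual image)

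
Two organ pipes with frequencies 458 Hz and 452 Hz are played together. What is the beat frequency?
6 Hz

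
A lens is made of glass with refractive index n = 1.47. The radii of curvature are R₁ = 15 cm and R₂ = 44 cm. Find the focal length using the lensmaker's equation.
1/f = (n − 1)(1/R₁ − 1/R₂) → f = 48.42 cm (converging lens)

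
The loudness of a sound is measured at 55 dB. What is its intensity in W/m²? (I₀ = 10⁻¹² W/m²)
I = I₀·10^(β/10) = 3.16 × 10⁻⁷ W/m²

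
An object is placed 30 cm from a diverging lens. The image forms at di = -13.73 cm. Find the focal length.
1/f = 1/do + 1/di → f = -25.32 cm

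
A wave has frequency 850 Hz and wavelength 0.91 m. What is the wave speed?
v = fλ = 773.5 m/s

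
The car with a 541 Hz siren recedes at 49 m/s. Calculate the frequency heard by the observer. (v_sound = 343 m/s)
f_obs = f·v/(v + v_s) = 473.4 Hz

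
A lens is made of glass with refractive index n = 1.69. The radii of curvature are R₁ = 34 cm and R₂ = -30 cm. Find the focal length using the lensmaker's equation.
1/f = (n − 1)(1/R₁ − 1/R₂) → f = 23.1 cm (converging lens)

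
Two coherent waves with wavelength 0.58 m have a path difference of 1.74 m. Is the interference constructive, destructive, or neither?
constructive — path difference = 3λ, a whole number of wavelengths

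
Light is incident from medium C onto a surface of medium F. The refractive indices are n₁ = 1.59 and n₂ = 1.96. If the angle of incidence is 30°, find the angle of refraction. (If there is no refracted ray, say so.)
sin θ₂ = (n₁/n₂)·sin θ₁ = 0.4056 → θ₂ = 23.93°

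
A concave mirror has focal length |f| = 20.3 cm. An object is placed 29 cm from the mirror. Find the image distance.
f = +20.3 cm (concave); 1/di = 1/f − 1/do → di = 67.67 cm (real image, in front of mirror)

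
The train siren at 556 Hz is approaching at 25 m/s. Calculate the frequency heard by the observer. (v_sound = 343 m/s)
f_obs = f·v/(v − v_s) = 599.7 Hz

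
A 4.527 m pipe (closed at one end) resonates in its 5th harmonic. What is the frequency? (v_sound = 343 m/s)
fₙ = nv/(4L) = 94.71 Hz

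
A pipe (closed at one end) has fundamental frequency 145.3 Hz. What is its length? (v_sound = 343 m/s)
L = v/(4f₁) = 0.5902 m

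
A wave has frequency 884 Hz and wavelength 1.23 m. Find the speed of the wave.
v = fλ = 1087 m/s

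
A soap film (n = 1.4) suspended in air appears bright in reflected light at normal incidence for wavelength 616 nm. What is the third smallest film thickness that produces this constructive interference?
2nt = (m − ½)λ with m = 3 → t = (m − ½)λ/(2n) = 550 nm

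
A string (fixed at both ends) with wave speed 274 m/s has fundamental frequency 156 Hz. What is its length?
L = v/(2f₁) = 0.8782 m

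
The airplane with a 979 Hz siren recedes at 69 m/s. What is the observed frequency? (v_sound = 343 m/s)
f_obs = f·v/(v + v_s) = 815 Hz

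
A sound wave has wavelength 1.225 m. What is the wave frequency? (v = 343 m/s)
f = v/λ = 280 Hz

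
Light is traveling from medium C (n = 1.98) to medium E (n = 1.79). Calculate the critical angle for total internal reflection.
θc = arcsin(n₂/n₁) = 64.69°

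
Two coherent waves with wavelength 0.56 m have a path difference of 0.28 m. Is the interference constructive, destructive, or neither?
destructive — path difference = 0.5λ, an odd multiple of λ/2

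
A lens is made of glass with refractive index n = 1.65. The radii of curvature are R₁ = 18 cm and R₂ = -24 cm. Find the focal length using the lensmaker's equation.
1/f = (n − 1)(1/R₁ − 1/R₂) → f = 15.82 cm (converging lens)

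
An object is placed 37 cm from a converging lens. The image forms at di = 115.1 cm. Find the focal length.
1/f = 1/do + 1/di → f = 28 cm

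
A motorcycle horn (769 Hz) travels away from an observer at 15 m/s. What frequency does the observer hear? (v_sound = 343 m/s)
f_obs = f·v/(v + v_s) = 736.8 Hz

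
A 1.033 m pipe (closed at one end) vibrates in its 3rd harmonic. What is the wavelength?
λₙ = 4L/n = 1.377 m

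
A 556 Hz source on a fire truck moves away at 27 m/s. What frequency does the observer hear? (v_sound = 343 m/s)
f_obs = f·v/(v + v_s) = 515.4 Hz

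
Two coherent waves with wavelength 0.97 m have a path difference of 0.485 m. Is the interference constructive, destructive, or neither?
destructive — path difference = 0.5λ, an odd multiple of λ/2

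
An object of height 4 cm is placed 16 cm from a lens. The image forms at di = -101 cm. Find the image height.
hi = (-di/do) × ho = 25.25 cm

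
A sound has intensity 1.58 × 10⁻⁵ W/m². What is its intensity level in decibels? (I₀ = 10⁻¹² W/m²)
β = 10·log₁₀(I/I₀) = 71.99 dB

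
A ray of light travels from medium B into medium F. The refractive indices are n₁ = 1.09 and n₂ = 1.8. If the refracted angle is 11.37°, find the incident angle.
sin θ₁ = (n₂/n₁)·sin θ₂ → θ₁ = 19°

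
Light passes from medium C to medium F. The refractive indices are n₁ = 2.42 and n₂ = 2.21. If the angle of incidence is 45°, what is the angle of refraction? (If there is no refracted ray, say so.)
sin θ₂ = (n₁/n₂)·sin θ₁ = 0.7743 → θ₂ = 50.74°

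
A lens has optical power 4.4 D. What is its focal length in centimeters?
f = 1/P = 22.73 cm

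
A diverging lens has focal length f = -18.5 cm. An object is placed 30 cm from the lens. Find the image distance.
1/di = 1/f − 1/do → di = -11.44 cm (virtual image)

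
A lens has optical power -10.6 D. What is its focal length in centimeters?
f = 1/P = -9.434 cm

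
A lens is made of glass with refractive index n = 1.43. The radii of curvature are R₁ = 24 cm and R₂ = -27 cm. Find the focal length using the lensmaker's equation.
1/f = (n − 1)(1/R₁ − 1/R₂) → f = 29.55 cm (converging lens)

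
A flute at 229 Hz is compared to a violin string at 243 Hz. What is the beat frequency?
14 Hz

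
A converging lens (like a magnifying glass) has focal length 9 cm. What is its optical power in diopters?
P = 1/f = 11.11 D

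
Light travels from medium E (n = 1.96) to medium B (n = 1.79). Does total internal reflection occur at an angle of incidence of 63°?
θc = arcsin(n₂/n₁) = 65.96°; 63° < θc, so no — the ray refracts.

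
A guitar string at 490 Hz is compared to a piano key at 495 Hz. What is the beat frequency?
5 Hz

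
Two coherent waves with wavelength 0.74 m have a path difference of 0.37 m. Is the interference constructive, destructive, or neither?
destructive — path difference = 0.5λ, an odd multiple of λ/2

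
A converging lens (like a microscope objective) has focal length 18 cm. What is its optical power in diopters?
P = 1/f = 5.556 D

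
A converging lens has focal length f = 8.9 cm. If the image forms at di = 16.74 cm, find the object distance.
1/do = 1/f − 1/di → do = 19 cm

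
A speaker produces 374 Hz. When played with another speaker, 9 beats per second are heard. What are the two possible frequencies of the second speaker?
f₂ = 374 ± 9 Hz → 383 Hz or 365 Hz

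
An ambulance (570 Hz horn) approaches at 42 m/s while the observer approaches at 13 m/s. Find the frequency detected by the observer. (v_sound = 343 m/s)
f_obs = f·(v + v_o)/(v − v_s) = 674.2 Hz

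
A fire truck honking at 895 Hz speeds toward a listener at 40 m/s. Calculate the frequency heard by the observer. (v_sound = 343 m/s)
f_obs = f·v/(v − v_s) = 1013 Hz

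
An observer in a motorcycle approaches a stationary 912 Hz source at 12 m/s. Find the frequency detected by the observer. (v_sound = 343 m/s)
f_obs = f·(v + v_o)/v = 943.9 Hz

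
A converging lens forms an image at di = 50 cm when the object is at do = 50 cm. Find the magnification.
M = −di/do = -1 (inverted image)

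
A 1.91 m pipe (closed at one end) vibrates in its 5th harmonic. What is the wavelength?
λₙ = 4L/n = 1.528 m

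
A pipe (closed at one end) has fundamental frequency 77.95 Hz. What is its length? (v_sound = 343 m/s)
L = v/(4f₁) = 1.1 m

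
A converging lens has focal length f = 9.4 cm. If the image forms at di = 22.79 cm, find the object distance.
1/do = 1/f − 1/di → do = 16 cm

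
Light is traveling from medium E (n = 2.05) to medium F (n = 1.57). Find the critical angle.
θc = arcsin(n₂/n₁) = 49.98°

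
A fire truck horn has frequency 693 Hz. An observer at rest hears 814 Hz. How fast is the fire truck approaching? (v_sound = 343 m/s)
v_s = v·(1 − f/f_obs) = 50.99 m/s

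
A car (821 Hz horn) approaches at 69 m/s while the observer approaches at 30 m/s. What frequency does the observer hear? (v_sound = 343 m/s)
f_obs = f·(v + v_o)/(v − v_s) = 1118 Hz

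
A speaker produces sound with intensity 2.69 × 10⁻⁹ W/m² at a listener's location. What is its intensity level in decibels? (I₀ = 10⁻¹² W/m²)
β = 10·log₁₀(I/I₀) = 34.3 dB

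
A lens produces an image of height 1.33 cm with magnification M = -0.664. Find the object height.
ho = |hi|/|M| = 2.003 cm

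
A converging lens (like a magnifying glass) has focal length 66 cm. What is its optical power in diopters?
P = 1/f = 1.515 D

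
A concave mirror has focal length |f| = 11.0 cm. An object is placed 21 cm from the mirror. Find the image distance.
f = +11.0 cm (concave); 1/di = 1/f − 1/do → di = 23.1 cm (real image, in front of mirror)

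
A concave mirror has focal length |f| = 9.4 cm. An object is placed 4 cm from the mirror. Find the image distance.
f = +9.4 cm (concave); 1/di = 1/f − 1/do → di = -6.963 cm (virtual image, behind mirror)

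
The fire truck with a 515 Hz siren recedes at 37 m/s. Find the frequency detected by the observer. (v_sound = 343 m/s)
f_obs = f·v/(v + v_s) = 464.9 Hz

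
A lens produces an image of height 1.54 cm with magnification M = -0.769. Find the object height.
ho = |hi|/|M| = 2.003 cm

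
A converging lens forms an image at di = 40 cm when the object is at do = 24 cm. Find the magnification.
M = −di/do = -1.667 (inverted image)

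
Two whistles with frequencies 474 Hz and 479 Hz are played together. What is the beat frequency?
5 Hz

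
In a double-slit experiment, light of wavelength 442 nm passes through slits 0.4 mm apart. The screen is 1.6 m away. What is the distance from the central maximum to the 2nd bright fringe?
y = mλL/d = 3.536 mm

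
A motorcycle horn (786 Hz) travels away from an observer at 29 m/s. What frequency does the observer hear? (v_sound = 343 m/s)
f_obs = f·v/(v + v_s) = 724.7 Hz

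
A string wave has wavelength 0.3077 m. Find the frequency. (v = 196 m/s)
f = v/λ = 637 Hz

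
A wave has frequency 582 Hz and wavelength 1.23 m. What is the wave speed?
v = fλ = 715.9 m/s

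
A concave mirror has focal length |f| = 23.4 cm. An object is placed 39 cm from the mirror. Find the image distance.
f = +23.4 cm (concave); 1/di = 1/f − 1/do → di = 58.5 cm (real image, in front of mirror)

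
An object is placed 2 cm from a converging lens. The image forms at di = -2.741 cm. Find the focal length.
1/f = 1/do + 1/di → f = 7.398 cm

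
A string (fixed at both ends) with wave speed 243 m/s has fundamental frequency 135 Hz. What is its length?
L = v/(2f₁) = 0.9 m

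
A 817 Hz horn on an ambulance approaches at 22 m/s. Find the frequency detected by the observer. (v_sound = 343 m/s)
f_obs = f·v/(v − v_s) = 873 Hz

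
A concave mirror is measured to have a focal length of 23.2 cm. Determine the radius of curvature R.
R = 2|f| = 46.4 cm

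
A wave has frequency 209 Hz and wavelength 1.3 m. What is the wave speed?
v = fλ = 271.7 m/s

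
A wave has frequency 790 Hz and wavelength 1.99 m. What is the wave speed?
v = fλ = 1572 m/s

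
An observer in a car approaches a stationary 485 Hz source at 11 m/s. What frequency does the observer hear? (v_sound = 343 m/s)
f_obs = f·(v + v_o)/v = 500.6 Hz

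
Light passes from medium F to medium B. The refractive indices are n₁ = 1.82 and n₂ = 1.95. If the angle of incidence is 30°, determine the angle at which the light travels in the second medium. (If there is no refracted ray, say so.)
sin θ₂ = (n₁/n₂)·sin θ₁ = 0.4667 → θ₂ = 27.82°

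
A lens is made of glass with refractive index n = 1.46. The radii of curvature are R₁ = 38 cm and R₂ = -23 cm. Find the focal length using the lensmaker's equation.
1/f = (n − 1)(1/R₁ − 1/R₂) → f = 31.15 cm (converging lens)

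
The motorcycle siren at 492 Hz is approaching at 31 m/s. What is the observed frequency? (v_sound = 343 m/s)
f_obs = f·v/(v − v_s) = 540.9 Hz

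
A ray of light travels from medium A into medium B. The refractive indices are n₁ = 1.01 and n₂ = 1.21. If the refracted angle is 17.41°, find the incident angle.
sin θ₁ = (n₂/n₁)·sin θ₂ → θ₁ = 21.01°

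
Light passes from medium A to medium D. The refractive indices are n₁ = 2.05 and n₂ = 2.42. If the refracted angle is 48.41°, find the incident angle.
sin θ₁ = (n₂/n₁)·sin θ₂ → θ₁ = 61.99°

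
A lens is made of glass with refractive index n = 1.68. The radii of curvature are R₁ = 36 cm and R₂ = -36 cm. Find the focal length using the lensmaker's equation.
1/f = (n − 1)(1/R₁ − 1/R₂) → f = 26.47 cm (converging lens)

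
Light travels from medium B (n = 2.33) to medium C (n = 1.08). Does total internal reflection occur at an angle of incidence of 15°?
θc = arcsin(n₂/n₁) = 27.61°; 15° < θc, so no — the ray refracts.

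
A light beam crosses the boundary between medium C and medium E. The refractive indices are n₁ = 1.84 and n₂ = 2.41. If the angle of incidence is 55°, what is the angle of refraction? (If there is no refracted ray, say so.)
sin θ₂ = (n₁/n₂)·sin θ₁ = 0.6254 → θ₂ = 38.71°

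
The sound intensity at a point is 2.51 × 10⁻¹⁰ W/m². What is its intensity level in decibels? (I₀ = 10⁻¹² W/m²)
β = 10·log₁₀(I/I₀) = 24 dB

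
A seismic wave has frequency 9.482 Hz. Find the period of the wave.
T = 1/f = 0.1055 s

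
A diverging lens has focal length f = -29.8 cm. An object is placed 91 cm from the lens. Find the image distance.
1/di = 1/f − 1/do → di = -22.45 cm (virtual image)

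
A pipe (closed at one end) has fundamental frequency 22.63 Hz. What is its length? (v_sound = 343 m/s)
L = v/(4f₁) = 3.789 m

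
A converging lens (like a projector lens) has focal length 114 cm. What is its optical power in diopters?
P = 1/f = 0.8772 D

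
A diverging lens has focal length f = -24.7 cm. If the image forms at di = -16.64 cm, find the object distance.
1/do = 1/f − 1/di → do = 50.99 cm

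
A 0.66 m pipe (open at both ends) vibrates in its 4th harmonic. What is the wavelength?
λₙ = 2L/n = 0.33 m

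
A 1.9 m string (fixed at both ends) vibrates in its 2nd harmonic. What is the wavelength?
λₙ = 2L/n = 1.9 m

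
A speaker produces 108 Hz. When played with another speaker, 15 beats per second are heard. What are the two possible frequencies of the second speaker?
f₂ = 108 ± 15 Hz → 123 Hz or 93 Hz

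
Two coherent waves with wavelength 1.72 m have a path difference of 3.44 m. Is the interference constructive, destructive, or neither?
constructive — path difference = 2λ, a whole number of wavelengths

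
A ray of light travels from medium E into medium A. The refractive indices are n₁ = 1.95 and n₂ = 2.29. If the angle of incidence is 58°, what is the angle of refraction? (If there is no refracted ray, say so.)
sin θ₂ = (n₁/n₂)·sin θ₁ = 0.7221 → θ₂ = 46.23°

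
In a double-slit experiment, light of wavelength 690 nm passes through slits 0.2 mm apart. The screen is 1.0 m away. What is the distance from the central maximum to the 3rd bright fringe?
y = mλL/d = 10.35 mm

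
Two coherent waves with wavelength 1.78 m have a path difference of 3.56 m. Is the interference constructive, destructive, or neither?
constructive — path difference = 2λ, a whole number of wavelengths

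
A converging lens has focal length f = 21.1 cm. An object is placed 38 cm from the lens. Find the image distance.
1/di = 1/f − 1/do → di = 47.44 cm (real image)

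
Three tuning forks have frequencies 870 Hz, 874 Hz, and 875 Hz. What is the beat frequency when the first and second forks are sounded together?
4 Hz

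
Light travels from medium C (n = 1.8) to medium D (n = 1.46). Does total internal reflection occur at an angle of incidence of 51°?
θc = arcsin(n₂/n₁) = 54.2°; 51° < θc, so no — the ray refracts.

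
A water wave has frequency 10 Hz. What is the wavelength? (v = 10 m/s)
λ = v/f = 1 m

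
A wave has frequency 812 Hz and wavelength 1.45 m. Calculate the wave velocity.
v = fλ = 1177 m/s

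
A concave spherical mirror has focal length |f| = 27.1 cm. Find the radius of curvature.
R = 2|f| = 54.2 cm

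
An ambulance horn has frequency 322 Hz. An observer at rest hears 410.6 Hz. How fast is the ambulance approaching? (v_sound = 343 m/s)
v_s = v·(1 − f/f_obs) = 74.01 m/s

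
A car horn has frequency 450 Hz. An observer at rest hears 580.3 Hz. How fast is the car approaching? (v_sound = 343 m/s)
v_s = v·(1 − f/f_obs) = 77.02 m/s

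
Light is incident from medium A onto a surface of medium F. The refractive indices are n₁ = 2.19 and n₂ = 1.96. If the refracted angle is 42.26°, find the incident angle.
sin θ₁ = (n₂/n₁)·sin θ₂ → θ₁ = 37°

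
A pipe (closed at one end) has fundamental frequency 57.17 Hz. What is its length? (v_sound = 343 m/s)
L = v/(4f₁) = 1.5 m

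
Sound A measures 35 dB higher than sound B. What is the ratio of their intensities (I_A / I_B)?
I_A/I_B = 10^(Δβ/10) = 3162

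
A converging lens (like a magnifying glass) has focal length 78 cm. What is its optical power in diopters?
P = 1/f = 1.282 D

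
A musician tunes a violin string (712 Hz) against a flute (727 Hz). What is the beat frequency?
15 Hz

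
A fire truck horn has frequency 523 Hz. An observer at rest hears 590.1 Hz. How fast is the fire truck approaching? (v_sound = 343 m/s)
v_s = v·(1 − f/f_obs) = 39 m/s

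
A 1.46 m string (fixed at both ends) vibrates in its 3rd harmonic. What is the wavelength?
λₙ = 2L/n = 0.9733 m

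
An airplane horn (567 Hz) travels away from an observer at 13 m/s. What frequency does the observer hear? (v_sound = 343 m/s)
f_obs = f·v/(v + v_s) = 546.3 Hz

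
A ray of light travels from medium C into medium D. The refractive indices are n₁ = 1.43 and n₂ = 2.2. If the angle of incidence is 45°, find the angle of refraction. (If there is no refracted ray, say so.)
sin θ₂ = (n₁/n₂)·sin θ₁ = 0.4596 → θ₂ = 27.36°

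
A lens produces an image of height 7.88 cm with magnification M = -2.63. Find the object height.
ho = |hi|/|M| = 2.996 cm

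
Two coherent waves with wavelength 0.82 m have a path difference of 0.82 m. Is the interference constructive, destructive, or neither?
constructive — path difference = 1λ, a whole number of wavelengths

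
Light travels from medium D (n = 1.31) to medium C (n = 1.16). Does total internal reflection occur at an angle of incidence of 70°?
θc = arcsin(n₂/n₁) = 62.31°; 70° > θc, so yes — total internal reflection.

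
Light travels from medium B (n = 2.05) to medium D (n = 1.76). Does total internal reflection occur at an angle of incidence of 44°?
θc = arcsin(n₂/n₁) = 59.15°; 44° < θc, so no — the ray refracts.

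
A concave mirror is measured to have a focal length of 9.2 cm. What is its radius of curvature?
R = 2|f| = 18.4 cm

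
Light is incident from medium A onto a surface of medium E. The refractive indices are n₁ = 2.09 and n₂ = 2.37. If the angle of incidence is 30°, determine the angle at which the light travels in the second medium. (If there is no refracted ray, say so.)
sin θ₂ = (n₁/n₂)·sin θ₁ = 0.4409 → θ₂ = 26.16°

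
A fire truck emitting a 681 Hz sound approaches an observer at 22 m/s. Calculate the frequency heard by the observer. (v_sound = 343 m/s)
f_obs = f·v/(v − v_s) = 727.7 Hz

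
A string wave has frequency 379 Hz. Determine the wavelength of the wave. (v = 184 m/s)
λ = v/f = 0.4855 m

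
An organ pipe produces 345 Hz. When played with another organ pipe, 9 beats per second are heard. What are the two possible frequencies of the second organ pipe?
f₂ = 345 ± 9 Hz → 354 Hz or 336 Hz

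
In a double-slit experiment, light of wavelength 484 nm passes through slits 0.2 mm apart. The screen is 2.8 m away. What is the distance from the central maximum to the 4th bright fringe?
y = mλL/d = 27.1 mm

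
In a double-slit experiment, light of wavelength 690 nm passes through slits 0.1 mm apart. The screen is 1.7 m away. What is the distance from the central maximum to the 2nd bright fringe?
y = mλL/d = 23.46 mm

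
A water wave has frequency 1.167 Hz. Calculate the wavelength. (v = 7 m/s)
λ = v/f = 5.998 m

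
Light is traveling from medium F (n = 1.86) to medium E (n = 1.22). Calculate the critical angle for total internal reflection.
θc = arcsin(n₂/n₁) = 40.99°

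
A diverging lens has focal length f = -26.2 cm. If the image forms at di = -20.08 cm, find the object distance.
1/do = 1/f − 1/di → do = 85.96 cm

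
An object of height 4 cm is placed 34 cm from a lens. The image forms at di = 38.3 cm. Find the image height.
hi = (-di/do) × ho = -4.506 cm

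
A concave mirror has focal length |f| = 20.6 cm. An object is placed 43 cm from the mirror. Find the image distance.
f = +20.6 cm (concave); 1/di = 1/f − 1/do → di = 39.54 cm (real image, in front of mirror)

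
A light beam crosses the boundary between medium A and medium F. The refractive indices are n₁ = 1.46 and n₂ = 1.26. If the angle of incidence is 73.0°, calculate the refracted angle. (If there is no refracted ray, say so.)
sin θ₂ = (n₁/n₂)·sin θ₁ = 1.108 > 1, so there is no refracted ray — the light undergoes total internal reflection.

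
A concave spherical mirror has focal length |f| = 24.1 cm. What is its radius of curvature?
R = 2|f| = 48.2 cm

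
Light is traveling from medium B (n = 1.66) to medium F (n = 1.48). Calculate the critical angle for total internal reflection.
θc = arcsin(n₂/n₁) = 63.07°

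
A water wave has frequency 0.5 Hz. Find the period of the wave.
T = 1/f = 2 s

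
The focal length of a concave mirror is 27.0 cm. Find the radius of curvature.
R = 2|f| = 54 cm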